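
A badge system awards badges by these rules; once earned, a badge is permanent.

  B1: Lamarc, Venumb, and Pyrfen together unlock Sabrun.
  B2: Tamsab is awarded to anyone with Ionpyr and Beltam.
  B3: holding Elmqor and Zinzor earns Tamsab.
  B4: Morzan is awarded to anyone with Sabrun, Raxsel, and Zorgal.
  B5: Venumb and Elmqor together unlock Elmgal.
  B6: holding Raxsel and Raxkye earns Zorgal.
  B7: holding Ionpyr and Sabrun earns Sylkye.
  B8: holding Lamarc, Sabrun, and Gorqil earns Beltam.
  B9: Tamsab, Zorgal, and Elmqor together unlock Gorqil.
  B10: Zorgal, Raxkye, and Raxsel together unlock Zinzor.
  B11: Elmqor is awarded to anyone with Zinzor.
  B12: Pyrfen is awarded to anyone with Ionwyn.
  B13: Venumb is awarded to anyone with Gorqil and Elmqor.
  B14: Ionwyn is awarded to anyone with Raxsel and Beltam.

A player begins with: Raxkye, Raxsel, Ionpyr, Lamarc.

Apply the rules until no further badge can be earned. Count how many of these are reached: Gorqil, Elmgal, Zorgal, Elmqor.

With Raxsel and Raxkye, Zorgal is earned (B6).
With Zorgal, Raxkye, and Raxsel, Zinzor is earned (B10).
With Zinzor, Elmqor is earned (B11).
With Elmqor and Zinzor, Tamsab is earned (B3).
With Tamsab, Zorgal, and Elmqor, Gorqil is earned (B9).
With Gorqil and Elmqor, Venumb is earned (B13).
With Venumb and Elmqor, Elmgal is earned (B5).
Gorqil: reached.
Elmgal: reached.
Zorgal: reached.
Elmqor: reached.
All 4 are reached.

4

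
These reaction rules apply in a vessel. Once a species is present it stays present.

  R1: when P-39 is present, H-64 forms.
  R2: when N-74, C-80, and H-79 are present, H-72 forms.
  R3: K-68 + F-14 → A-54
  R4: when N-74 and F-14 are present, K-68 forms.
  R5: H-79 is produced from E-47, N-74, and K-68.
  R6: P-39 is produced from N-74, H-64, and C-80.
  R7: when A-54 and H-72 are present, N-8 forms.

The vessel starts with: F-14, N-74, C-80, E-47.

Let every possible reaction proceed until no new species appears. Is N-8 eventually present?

Yes

N-74 and F-14 present → K-68 forms (R4).
K-68 and F-14 present → A-54 forms (R3).
E-47, N-74, and K-68 present → H-79 forms (R5).
N-74, C-80, and H-79 present → H-72 forms (R2).
A-54 and H-72 present → N-8 forms (R7).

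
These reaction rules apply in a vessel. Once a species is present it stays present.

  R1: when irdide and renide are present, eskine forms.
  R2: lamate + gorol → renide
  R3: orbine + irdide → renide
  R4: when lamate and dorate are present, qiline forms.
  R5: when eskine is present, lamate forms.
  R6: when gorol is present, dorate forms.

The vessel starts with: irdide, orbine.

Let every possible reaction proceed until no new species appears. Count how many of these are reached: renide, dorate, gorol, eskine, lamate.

3

orbine and irdide present → renide forms (R3).
irdide and renide present → eskine forms (R1).
eskine present → lamate forms (R5).
renide: reached.
dorate would need gorol (R6), but gorol never forms.
No rule produces gorol, and it is not given.
eskine: reached.
lamate: reached.
Reached: renide, eskine, and lamate — 3 of the 5.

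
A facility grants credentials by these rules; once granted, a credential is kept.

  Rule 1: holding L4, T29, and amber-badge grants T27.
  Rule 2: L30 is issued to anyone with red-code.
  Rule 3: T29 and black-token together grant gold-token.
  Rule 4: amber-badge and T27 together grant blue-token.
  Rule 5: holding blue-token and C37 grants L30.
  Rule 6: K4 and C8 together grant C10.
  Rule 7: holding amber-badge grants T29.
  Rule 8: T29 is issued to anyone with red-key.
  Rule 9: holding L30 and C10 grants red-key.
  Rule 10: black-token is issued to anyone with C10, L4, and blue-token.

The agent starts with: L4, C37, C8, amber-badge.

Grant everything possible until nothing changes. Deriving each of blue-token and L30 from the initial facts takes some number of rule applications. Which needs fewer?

blue-token

blue-token: Holding amber-badge grants T29 (Rule 7). Holding L4, T29, and amber-badge grants T27 (Rule 1). Holding amber-badge and T27 grants blue-token (Rule 4). [3 rule applications]
L30: Holding amber-badge grants T29 (Rule 7). Holding L4, T29, and amber-badge grants T27 (Rule 1). Holding amber-badge and T27 grants blue-token (Rule 4). Holding blue-token and C37 grants L30 (Rule 5). [4 rule applications]
blue-token needs fewer.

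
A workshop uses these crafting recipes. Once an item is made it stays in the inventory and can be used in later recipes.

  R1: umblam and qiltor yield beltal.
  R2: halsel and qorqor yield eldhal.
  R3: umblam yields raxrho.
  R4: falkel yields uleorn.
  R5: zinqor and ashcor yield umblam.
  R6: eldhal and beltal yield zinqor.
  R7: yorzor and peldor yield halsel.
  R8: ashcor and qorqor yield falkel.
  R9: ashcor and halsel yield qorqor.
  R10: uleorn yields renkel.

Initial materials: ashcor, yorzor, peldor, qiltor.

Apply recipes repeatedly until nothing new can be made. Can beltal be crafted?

No

beltal would need umblam and qiltor (R1), but umblam is never obtained.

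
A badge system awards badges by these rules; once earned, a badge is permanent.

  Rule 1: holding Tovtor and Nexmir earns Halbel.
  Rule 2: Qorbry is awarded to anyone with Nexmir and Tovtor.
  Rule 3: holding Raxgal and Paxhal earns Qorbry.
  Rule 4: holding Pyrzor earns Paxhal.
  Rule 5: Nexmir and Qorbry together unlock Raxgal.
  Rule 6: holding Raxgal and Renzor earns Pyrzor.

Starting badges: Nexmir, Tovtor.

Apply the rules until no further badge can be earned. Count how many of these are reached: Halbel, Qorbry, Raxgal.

3

With Tovtor and Nexmir, Halbel is earned (Rule 1).
With Nexmir and Tovtor, Qorbry is earned (Rule 2).
With Nexmir and Qorbry, Raxgal is earned (Rule 5).
Halbel: reached.
Qorbry: reached.
Raxgal: reached.
All 3 are reached.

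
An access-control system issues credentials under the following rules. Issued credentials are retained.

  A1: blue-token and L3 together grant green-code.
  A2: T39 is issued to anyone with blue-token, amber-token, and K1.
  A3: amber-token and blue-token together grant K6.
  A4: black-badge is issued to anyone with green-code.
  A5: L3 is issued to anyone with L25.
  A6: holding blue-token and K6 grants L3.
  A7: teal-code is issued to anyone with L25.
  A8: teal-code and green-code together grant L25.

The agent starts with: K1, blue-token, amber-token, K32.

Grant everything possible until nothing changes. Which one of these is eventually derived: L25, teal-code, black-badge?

black-badge

Holding amber-token and blue-token grants K6 (A3).
Holding blue-token and K6 grants L3 (A6).
Holding blue-token and L3 grants green-code (A1).
Holding green-code grants black-badge (A4).
teal-code would need L25 (A7), but L25 is never granted. L25 would need teal-code and green-code (A8), but teal-code is never granted.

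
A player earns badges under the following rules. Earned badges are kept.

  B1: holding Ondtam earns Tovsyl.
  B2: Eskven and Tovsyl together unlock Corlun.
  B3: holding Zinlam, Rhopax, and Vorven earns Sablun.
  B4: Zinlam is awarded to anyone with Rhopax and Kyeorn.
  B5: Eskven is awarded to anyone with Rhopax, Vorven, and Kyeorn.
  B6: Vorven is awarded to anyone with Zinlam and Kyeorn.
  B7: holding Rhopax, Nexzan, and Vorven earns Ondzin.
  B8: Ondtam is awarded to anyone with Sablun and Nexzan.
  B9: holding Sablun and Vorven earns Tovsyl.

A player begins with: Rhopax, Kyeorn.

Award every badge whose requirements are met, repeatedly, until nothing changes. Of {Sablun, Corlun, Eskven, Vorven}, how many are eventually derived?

With Rhopax and Kyeorn, Zinlam is earned (B4).
With Zinlam and Kyeorn, Vorven is earned (B6).
With Zinlam, Rhopax, and Vorven, Sablun is earned (B3).
With Rhopax, Vorven, and Kyeorn, Eskven is earned (B5).
With Sablun and Vorven, Tovsyl is earned (B9).
With Eskven and Tovsyl, Corlun is earned (B2).
Sablun: reached.
Corlun: reached.
Eskven: reached.
Vorven: reached.
All 4 are reached.

4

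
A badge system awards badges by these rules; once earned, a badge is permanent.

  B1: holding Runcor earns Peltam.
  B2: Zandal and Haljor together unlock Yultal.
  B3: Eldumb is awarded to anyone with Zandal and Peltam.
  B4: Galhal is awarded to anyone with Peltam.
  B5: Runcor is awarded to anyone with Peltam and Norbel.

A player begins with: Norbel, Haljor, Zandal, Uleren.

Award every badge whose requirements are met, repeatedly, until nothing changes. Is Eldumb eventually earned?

Eldumb would need Zandal and Peltam (B3), but Peltam is never earned.

No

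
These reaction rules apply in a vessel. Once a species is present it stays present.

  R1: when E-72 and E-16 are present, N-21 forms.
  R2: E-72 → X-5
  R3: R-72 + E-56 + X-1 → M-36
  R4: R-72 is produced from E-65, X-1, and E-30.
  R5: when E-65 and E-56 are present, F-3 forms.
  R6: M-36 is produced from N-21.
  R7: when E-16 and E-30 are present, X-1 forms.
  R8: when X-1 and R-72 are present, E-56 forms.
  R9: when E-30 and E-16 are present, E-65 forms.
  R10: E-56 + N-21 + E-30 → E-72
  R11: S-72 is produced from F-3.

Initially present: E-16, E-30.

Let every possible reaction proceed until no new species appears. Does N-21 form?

No

N-21 would need E-72 and E-16 (R1), but E-72 never forms.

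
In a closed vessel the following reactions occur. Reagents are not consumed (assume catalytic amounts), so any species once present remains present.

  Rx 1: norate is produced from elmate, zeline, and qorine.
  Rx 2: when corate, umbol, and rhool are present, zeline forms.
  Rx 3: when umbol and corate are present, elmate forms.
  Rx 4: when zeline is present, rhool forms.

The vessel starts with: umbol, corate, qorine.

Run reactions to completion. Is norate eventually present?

norate would need elmate, zeline, and qorine (Rx 1), but zeline never forms.

No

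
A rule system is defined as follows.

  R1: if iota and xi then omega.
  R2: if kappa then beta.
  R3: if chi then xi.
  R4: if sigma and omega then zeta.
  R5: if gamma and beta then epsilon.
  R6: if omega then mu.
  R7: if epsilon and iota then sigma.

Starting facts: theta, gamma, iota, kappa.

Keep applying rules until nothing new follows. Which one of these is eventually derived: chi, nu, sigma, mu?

From kappa, R2 gives beta.
gamma and beta hold, so epsilon follows (R5).
epsilon and iota hold, so sigma follows (R7).
No rule produces chi, and it is not given. mu would need omega (R6), but omega is never established. No rule produces nu, and it is not given.

sigma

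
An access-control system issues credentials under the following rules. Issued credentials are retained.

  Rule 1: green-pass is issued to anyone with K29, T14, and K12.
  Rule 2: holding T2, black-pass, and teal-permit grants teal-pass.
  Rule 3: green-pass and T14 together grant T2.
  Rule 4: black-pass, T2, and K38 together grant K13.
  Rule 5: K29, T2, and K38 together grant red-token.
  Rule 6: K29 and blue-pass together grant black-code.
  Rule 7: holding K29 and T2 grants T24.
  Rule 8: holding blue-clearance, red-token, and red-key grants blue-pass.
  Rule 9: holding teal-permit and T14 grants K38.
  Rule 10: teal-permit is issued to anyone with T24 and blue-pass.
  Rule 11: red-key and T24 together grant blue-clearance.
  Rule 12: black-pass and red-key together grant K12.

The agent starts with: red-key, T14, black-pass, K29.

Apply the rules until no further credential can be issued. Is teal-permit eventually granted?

teal-permit would need T24 and blue-pass (Rule 10), but blue-pass is never granted.

No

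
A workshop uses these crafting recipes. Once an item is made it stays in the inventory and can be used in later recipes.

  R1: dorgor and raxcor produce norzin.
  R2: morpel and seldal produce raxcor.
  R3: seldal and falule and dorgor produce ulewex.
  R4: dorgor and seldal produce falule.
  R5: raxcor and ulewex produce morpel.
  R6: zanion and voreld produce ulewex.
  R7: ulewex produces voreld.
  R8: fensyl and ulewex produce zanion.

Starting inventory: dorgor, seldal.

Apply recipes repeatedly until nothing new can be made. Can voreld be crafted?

Yes

dorgor and seldal → falule (R4).
seldal and falule and dorgor → ulewex (R3).
Using R7, ulewex makes voreld.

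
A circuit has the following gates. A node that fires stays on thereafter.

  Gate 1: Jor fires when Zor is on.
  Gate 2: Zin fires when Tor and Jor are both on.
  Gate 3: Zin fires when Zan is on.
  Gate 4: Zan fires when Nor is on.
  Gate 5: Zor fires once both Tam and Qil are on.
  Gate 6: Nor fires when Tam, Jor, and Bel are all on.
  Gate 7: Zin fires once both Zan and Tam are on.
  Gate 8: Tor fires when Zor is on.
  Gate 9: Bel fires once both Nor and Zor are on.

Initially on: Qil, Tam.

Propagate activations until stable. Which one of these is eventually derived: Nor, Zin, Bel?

Zin

Gate 5: Tam and Qil on → Zor on.
Zor is on, so Jor fires (Gate 1).
Gate 8: Zor on → Tor on.
Tor and Jor are on, so Zin fires (Gate 2).
Nor would need Tam, Jor, and Bel (Gate 6), but Bel never turns on. Bel would need Nor and Zor (Gate 9), but Nor never turns on.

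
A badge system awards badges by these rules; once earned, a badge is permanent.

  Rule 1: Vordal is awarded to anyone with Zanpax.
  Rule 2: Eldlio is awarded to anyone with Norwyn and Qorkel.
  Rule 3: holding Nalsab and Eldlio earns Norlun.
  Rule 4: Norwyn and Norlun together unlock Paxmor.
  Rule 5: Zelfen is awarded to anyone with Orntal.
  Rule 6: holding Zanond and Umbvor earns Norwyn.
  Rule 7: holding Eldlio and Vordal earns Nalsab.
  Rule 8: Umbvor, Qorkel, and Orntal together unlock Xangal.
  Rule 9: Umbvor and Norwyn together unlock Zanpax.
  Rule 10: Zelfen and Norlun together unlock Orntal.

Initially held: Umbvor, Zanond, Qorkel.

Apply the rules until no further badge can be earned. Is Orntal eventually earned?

Orntal would need Zelfen and Norlun (Rule 10), but Zelfen is never earned.

No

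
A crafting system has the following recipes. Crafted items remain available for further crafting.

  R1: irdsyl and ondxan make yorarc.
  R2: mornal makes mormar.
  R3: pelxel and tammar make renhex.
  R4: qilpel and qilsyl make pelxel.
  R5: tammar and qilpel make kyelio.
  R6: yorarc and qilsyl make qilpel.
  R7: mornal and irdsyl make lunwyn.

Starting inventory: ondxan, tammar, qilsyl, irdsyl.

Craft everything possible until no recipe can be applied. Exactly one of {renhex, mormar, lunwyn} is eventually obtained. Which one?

renhex

irdsyl and ondxan → yorarc (R1).
yorarc and qilsyl → qilpel (R6).
Using R4, qilpel and qilsyl make pelxel.
Using R3, pelxel and tammar make renhex.
lunwyn would need mornal and irdsyl (R7), but mornal is never obtained. mormar would need mornal (R2), but mornal is never obtained.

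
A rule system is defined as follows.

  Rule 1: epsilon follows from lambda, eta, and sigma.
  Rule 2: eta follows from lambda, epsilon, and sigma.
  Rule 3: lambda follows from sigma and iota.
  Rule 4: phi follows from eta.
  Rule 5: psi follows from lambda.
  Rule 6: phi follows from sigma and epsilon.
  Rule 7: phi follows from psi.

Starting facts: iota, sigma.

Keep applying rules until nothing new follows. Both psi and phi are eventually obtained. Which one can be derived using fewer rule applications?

psi

psi: sigma and iota hold, so lambda follows (Rule 3). lambda holds, so psi follows (Rule 5). [2 rule applications]
phi: From sigma and iota, Rule 3 gives lambda. lambda holds, so psi follows (Rule 5). psi holds, so phi follows (Rule 7). [3 rule applications]
psi needs fewer.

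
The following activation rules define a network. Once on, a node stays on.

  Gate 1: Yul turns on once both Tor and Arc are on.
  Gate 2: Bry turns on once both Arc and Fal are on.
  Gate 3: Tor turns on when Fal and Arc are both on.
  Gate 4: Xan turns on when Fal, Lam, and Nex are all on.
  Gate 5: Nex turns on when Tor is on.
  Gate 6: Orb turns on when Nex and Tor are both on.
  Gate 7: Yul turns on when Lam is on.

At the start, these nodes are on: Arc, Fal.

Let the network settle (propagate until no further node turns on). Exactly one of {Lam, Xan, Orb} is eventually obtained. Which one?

Fal and Arc are on, so Tor turns on (Gate 3).
Gate 5: Tor on → Nex on.
Nex and Tor are on, so Orb turns on (Gate 6).
Xan would need Fal, Lam, and Nex (Gate 4), but Lam never turns on. No rule produces Lam, and it is not given.

Orb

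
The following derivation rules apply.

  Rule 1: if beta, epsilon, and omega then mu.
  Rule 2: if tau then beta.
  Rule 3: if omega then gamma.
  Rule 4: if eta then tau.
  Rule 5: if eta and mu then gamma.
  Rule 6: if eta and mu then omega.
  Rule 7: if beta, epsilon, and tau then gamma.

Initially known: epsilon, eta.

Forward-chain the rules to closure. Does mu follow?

No

mu would need beta, epsilon, and omega (Rule 1), but omega is never established.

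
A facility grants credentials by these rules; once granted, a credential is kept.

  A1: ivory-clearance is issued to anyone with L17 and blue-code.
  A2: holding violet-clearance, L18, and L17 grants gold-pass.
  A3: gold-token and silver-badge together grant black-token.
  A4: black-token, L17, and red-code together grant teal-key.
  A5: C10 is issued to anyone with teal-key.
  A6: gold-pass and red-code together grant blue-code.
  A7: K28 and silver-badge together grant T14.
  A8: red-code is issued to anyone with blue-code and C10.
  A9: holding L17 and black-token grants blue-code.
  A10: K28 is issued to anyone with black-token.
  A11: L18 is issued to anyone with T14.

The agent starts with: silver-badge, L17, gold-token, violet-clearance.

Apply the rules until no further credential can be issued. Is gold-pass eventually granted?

Yes

Holding gold-token and silver-badge grants black-token (A3).
Holding black-token grants K28 (A10).
Holding K28 and silver-badge grants T14 (A7).
Holding T14 grants L18 (A11).
Holding violet-clearance, L18, and L17 grants gold-pass (A2).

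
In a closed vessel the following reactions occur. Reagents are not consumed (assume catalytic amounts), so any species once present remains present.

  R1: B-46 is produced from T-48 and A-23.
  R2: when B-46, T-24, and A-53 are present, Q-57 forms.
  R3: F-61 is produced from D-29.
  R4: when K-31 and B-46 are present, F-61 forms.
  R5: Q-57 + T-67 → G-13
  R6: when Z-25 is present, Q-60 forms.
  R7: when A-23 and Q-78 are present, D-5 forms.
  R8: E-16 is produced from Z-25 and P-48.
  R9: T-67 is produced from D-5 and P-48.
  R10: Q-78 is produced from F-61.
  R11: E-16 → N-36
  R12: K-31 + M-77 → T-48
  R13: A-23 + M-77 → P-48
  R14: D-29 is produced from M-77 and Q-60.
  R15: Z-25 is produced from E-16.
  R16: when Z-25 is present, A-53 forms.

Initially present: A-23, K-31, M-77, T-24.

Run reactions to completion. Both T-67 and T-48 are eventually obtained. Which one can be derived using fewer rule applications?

T-48

T-48: K-31 and M-77 present → T-48 forms (R12). [1 rule application]
T-67: A-23 and M-77 present → P-48 forms (R13). K-31 and M-77 present → T-48 forms (R12). T-48 and A-23 present → B-46 forms (R1). K-31 and B-46 present → F-61 forms (R4). F-61 present → Q-78 forms (R10). A-23 and Q-78 present → D-5 forms (R7). D-5 and P-48 present → T-67 forms (R9). [7 rule applications]
T-48 needs fewer.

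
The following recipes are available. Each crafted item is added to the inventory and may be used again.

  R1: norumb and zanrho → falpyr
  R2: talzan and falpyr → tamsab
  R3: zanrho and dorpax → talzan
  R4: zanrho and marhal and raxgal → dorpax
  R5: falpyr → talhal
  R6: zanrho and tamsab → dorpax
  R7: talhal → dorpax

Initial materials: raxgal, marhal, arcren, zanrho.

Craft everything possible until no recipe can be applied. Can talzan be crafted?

Yes

zanrho and marhal and raxgal → dorpax (R4).
zanrho and dorpax → talzan (R3).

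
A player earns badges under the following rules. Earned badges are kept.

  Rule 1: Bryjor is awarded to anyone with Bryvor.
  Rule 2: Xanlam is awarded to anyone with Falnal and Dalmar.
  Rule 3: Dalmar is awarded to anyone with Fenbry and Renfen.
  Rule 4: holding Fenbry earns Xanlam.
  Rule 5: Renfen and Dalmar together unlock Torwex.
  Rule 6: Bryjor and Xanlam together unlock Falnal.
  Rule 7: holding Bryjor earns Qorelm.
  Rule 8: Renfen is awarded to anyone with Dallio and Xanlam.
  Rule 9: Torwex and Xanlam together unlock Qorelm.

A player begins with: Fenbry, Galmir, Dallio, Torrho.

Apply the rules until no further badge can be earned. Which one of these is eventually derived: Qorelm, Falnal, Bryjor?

With Fenbry, Xanlam is earned (Rule 4).
With Dallio and Xanlam, Renfen is earned (Rule 8).
With Fenbry and Renfen, Dalmar is earned (Rule 3).
With Renfen and Dalmar, Torwex is earned (Rule 5).
With Torwex and Xanlam, Qorelm is earned (Rule 9).
Bryjor would need Bryvor (Rule 1), but Bryvor is never earned. Falnal would need Bryjor and Xanlam (Rule 6), but Bryjor is never earned.

Qorelm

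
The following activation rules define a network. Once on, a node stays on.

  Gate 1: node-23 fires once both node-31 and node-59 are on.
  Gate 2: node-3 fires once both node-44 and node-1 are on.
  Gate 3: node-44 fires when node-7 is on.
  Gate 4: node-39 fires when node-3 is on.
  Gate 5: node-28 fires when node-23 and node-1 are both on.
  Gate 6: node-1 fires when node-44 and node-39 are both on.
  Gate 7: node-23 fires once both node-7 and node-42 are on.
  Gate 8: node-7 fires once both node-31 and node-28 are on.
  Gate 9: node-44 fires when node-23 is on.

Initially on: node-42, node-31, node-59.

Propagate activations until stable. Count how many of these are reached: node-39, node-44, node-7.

node-31 and node-59 are on, so node-23 fires (Gate 1).
Gate 9: node-23 on → node-44 on.
node-39 would need node-3 (Gate 4), but node-3 never turns on.
node-44: reached.
node-7 would need node-31 and node-28 (Gate 8), but node-28 never turns on.
Reached: node-44 — 1 of the 3.

1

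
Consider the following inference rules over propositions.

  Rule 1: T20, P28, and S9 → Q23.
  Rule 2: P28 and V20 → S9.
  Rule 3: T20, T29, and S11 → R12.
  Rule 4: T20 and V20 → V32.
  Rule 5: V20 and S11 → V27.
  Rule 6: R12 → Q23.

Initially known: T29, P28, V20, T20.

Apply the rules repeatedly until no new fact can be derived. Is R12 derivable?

No

R12 would need T20, T29, and S11 (Rule 3), but S11 is never established.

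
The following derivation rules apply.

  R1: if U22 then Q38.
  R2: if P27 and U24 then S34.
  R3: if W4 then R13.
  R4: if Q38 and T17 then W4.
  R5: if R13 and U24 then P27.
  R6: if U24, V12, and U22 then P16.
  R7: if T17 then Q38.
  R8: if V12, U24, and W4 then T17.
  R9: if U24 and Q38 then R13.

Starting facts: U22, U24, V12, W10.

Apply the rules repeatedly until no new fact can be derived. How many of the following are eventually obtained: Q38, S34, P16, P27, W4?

U22 holds, so Q38 follows (R1).
U24, V12, and U22 hold, so P16 follows (R6).
U24 and Q38 hold, so R13 follows (R9).
R13 and U24 hold, so P27 follows (R5).
From P27 and U24, R2 gives S34.
Q38: reached.
S34: reached.
P16: reached.
P27: reached.
W4 would need Q38 and T17 (R4), but T17 is never established.
Reached: Q38, S34, P16, and P27 — 4 of the 5.

4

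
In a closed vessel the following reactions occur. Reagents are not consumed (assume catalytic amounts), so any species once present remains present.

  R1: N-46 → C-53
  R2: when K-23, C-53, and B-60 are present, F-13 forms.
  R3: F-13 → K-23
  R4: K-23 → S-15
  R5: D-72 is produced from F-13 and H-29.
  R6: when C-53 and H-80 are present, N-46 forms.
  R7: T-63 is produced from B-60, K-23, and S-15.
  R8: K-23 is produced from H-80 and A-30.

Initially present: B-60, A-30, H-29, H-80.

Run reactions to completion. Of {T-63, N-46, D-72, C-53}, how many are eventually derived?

H-80 and A-30 present → K-23 forms (R8).
K-23 present → S-15 forms (R4).
B-60, K-23, and S-15 present → T-63 forms (R7).
T-63: reached.
N-46 would need C-53 and H-80 (R6), but C-53 never forms.
D-72 would need F-13 and H-29 (R5), but F-13 never forms.
C-53 would need N-46 (R1), but N-46 never forms.
Reached: T-63 — 1 of the 4.

1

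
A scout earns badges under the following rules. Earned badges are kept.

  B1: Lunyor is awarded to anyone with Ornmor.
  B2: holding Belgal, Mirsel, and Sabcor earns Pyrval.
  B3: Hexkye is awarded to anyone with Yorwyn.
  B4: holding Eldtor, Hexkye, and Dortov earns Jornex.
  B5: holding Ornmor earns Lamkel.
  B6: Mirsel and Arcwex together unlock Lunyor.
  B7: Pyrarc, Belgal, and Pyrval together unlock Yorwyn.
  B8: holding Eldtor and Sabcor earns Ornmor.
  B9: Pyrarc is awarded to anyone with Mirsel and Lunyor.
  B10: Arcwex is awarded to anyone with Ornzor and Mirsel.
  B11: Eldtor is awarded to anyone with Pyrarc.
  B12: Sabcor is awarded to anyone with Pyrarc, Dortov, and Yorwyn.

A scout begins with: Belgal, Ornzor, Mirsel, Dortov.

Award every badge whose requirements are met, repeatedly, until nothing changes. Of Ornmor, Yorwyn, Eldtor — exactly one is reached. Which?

Eldtor

With Ornzor and Mirsel, Arcwex is earned (B10).
With Mirsel and Arcwex, Lunyor is earned (B6).
With Mirsel and Lunyor, Pyrarc is earned (B9).
With Pyrarc, Eldtor is earned (B11).
Ornmor would need Eldtor and Sabcor (B8), but Sabcor is never earned. Yorwyn would need Pyrarc, Belgal, and Pyrval (B7), but Pyrval is never earned.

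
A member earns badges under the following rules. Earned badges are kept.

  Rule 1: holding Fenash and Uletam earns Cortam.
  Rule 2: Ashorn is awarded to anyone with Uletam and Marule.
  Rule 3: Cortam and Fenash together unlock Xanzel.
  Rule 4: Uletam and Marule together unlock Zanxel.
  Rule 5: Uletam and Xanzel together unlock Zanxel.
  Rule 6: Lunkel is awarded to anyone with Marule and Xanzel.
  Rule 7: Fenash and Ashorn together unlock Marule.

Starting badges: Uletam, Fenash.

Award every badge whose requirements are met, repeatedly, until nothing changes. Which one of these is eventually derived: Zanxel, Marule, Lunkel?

With Fenash and Uletam, Cortam is earned (Rule 1).
With Cortam and Fenash, Xanzel is earned (Rule 3).
With Uletam and Xanzel, Zanxel is earned (Rule 5).
Marule would need Fenash and Ashorn (Rule 7), but Ashorn is never earned. Lunkel would need Marule and Xanzel (Rule 6), but Marule is never earned.

Zanxel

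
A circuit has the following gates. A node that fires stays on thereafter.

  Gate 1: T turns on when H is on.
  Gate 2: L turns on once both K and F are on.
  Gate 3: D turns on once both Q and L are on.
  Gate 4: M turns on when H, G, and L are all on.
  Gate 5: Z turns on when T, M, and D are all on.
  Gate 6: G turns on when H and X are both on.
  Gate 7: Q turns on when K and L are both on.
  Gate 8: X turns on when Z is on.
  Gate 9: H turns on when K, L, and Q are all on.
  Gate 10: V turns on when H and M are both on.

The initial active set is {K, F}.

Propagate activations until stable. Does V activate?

V would need H and M (Gate 10), but M never turns on.

No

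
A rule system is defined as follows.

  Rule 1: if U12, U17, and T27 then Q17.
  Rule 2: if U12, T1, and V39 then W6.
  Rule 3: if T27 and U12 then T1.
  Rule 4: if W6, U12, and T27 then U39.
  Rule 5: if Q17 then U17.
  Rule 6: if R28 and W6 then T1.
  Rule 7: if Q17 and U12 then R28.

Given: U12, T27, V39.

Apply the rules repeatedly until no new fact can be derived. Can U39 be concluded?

Yes

From T27 and U12, Rule 3 gives T1.
U12, T1, and V39 hold, so W6 follows (Rule 2).
From W6, U12, and T27, Rule 4 gives U39.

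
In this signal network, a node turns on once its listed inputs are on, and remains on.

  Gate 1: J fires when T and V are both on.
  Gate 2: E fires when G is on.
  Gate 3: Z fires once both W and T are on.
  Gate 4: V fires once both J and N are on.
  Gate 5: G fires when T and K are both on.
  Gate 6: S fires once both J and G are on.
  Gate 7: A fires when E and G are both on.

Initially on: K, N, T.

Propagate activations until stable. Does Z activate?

No

Z would need W and T (Gate 3), but W never turns on.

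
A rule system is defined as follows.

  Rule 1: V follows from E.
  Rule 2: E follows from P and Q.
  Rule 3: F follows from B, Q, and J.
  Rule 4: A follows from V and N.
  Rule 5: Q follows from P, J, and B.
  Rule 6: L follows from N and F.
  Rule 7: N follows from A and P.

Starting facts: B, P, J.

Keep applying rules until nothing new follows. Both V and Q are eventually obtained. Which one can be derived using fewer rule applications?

Q: P, J, and B hold, so Q follows (Rule 5). [1 rule application]
V: P, J, and B hold, so Q follows (Rule 5). From P and Q, Rule 2 gives E. From E, Rule 1 gives V. [3 rule applications]
Q needs fewer.

Q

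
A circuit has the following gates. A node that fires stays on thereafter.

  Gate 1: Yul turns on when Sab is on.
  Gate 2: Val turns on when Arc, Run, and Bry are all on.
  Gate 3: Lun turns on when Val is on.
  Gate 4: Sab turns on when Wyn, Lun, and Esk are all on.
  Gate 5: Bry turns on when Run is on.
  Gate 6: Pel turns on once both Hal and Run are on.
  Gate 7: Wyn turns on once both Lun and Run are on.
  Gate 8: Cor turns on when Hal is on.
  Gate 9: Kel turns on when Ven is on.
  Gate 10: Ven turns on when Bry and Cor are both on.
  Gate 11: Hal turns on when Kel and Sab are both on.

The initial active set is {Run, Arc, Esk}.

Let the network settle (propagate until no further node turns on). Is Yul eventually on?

Yes

Gate 5: Run on → Bry on.
Gate 2: Arc, Run, and Bry on → Val on.
Gate 3: Val on → Lun on.
Gate 7: Lun and Run on → Wyn on.
Wyn, Lun, and Esk are on, so Sab turns on (Gate 4).
Sab is on, so Yul turns on (Gate 1).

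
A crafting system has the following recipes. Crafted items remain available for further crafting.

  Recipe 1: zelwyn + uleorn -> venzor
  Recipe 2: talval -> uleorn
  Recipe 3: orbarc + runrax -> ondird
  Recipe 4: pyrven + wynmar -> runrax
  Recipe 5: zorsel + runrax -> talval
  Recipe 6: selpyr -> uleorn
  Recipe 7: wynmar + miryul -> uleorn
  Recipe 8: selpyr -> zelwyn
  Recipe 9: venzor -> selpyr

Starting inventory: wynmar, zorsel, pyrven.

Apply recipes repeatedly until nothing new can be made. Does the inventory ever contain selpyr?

selpyr would need venzor (Recipe 9), but venzor is never obtained.

No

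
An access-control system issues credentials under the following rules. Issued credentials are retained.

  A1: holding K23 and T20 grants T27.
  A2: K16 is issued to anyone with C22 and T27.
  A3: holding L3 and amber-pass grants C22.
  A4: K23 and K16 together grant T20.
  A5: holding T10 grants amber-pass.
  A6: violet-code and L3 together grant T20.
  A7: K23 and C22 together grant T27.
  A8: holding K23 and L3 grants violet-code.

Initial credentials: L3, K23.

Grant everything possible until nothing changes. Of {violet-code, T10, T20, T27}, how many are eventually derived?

Holding K23 and L3 grants violet-code (A8).
Holding violet-code and L3 grants T20 (A6).
Holding K23 and T20 grants T27 (A1).
violet-code: reached.
No rule produces T10, and it is not given.
T20: reached.
T27: reached.
Reached: violet-code, T20, and T27 — 3 of the 4.

3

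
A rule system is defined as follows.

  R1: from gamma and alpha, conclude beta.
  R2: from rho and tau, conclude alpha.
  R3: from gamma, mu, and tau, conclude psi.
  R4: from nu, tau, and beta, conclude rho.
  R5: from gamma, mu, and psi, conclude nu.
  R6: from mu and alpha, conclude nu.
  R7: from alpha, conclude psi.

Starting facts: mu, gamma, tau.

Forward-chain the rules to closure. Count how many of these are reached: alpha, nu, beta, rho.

gamma, mu, and tau hold, so psi follows (R3).
gamma, mu, and psi hold, so nu follows (R5).
alpha would need rho and tau (R2), but rho is never established.
nu: reached.
beta would need gamma and alpha (R1), but alpha is never established.
rho would need nu, tau, and beta (R4), but beta is never established.
Reached: nu — 1 of the 4.

1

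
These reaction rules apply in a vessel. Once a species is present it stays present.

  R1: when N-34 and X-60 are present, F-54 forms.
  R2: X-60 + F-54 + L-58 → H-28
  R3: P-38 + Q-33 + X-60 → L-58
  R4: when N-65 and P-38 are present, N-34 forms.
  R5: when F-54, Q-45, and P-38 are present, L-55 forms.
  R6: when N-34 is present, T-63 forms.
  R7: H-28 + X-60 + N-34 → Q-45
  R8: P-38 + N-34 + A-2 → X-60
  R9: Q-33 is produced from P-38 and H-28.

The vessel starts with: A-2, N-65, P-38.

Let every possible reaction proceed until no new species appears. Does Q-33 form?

Q-33 would need P-38 and H-28 (R9), but H-28 never forms.

No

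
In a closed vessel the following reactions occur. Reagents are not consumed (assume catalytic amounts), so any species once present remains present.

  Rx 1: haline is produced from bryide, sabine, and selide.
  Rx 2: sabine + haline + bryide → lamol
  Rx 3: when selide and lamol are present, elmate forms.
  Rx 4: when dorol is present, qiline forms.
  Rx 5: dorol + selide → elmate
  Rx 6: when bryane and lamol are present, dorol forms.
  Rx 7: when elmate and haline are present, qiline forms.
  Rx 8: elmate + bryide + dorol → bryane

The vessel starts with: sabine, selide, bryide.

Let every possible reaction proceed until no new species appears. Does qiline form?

Yes

bryide, sabine, and selide present → haline forms (Rx 1).
sabine, haline, and bryide present → lamol forms (Rx 2).
selide and lamol present → elmate forms (Rx 3).
elmate and haline present → qiline forms (Rx 7).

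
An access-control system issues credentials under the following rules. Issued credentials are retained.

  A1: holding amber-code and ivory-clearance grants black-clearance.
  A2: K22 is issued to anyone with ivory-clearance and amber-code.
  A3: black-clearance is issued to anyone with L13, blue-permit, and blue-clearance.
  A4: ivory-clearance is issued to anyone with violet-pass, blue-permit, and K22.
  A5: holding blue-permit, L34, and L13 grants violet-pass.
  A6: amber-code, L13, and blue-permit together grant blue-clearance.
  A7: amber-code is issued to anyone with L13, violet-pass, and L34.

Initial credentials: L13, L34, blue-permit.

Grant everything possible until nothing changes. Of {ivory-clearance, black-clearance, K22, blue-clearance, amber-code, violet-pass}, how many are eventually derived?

4

Holding blue-permit, L34, and L13 grants violet-pass (A5).
Holding L13, violet-pass, and L34 grants amber-code (A7).
Holding amber-code, L13, and blue-permit grants blue-clearance (A6).
Holding L13, blue-permit, and blue-clearance grants black-clearance (A3).
ivory-clearance would need violet-pass, blue-permit, and K22 (A4), but K22 is never granted.
black-clearance: reached.
K22 would need ivory-clearance and amber-code (A2), but ivory-clearance is never granted.
blue-clearance: reached.
amber-code: reached.
violet-pass: reached.
Reached: black-clearance, blue-clearance, amber-code, and violet-pass — 4 of the 6.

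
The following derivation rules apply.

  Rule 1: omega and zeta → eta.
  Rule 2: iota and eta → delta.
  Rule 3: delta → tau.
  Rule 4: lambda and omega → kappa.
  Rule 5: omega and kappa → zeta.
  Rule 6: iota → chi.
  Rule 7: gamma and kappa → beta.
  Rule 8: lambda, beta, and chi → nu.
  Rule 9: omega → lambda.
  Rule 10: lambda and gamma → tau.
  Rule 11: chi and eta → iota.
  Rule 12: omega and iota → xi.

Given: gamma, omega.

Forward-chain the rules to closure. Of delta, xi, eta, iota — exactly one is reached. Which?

omega holds, so lambda follows (Rule 9).
From lambda and omega, Rule 4 gives kappa.
From omega and kappa, Rule 5 gives zeta.
From omega and zeta, Rule 1 gives eta.
delta would need iota and eta (Rule 2), but iota is never established. xi would need omega and iota (Rule 12), but iota is never established. iota would need chi and eta (Rule 11), but chi is never established.

eta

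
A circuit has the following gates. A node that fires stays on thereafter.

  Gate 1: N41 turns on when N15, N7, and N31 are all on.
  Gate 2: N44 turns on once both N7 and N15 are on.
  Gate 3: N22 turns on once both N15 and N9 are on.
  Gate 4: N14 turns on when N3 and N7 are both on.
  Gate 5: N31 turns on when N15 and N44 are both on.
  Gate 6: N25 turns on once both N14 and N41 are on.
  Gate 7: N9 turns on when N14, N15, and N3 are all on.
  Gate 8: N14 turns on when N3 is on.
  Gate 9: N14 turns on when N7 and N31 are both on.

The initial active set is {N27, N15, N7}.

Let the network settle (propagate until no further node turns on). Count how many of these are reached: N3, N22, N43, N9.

0

No rule produces N3, and it is not given.
N22 would need N15 and N9 (Gate 3), but N9 never turns on.
No rule produces N43, and it is not given.
N9 would need N14, N15, and N3 (Gate 7), but N3 never turns on.
None of the 4 are reached.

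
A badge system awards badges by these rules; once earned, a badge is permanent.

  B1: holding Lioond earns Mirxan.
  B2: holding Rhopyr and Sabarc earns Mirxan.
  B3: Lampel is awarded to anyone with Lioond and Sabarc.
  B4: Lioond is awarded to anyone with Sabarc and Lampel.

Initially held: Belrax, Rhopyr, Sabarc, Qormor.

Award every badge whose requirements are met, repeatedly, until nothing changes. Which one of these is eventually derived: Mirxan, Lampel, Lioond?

Mirxan

With Rhopyr and Sabarc, Mirxan is earned (B2).
Lioond would need Sabarc and Lampel (B4), but Lampel is never earned. Lampel would need Lioond and Sabarc (B3), but Lioond is never earned.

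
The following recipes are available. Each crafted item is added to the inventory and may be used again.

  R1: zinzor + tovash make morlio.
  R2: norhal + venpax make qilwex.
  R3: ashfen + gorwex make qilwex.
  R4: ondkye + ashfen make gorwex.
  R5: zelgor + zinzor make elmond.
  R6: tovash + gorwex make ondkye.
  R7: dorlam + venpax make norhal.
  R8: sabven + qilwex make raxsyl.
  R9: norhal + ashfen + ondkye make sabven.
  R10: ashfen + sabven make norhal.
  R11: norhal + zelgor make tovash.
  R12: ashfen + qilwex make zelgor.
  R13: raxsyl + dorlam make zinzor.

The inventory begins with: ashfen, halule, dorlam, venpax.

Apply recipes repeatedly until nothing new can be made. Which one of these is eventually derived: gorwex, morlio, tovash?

dorlam + venpax → norhal (R7).
norhal + venpax → qilwex (R2).
Using R12, ashfen and qilwex make zelgor.
Using R11, norhal and zelgor make tovash.
gorwex would need ondkye and ashfen (R4), but ondkye is never obtained. morlio would need zinzor and tovash (R1), but zinzor is never obtained.

tovash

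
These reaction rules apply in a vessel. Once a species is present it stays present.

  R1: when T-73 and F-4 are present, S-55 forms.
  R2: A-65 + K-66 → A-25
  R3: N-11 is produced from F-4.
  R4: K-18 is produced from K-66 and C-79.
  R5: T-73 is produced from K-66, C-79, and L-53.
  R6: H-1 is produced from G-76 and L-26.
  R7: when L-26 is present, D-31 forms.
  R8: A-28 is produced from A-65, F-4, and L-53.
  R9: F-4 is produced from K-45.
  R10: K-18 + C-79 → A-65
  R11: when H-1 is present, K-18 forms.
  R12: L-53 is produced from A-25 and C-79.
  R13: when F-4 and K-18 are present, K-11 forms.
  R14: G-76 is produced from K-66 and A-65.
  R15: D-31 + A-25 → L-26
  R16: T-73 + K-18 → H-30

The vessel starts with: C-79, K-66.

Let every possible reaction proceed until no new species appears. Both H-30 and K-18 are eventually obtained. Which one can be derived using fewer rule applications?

K-18

K-18: K-66 and C-79 present → K-18 forms (R4). [1 rule application]
H-30: K-66 and C-79 present → K-18 forms (R4). K-18 and C-79 present → A-65 forms (R10). A-65 and K-66 present → A-25 forms (R2). A-25 and C-79 present → L-53 forms (R12). K-66, C-79, and L-53 present → T-73 forms (R5). T-73 and K-18 present → H-30 forms (R16). [6 rule applications]
K-18 needs fewer.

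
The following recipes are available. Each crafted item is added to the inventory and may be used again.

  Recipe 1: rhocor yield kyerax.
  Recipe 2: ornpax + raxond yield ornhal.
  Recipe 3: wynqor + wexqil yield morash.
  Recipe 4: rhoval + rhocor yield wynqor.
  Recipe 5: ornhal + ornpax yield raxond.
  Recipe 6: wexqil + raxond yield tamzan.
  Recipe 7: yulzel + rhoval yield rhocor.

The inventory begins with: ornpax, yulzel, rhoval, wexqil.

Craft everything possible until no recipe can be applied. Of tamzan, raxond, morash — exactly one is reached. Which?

Using Recipe 7, yulzel and rhoval make rhocor.
rhoval + rhocor → wynqor (Recipe 4).
Using Recipe 3, wynqor and wexqil make morash.
tamzan would need wexqil and raxond (Recipe 6), but raxond is never obtained. raxond would need ornhal and ornpax (Recipe 5), but ornhal is never obtained.

morash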